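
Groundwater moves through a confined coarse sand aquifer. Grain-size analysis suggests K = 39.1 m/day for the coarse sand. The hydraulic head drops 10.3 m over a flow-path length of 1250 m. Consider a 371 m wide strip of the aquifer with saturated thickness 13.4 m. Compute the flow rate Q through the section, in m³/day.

1600

Cross-sectional area A = 371 × 13.4 = 4971 m².
Hydraulic gradient i = Δh / L = 10.3 / 1250 = 0.008240.
Darcy's law: Q = K · A · i = 39.10 × 4971 × 0.008240 = 1602 m³/day.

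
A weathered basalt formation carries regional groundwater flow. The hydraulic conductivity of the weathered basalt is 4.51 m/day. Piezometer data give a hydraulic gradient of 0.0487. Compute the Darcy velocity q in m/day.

Hydraulic gradient i = 0.0487.
Specific discharge q = K · i = 4.510 × 0.04870 = 0.2196 m/day.

0.220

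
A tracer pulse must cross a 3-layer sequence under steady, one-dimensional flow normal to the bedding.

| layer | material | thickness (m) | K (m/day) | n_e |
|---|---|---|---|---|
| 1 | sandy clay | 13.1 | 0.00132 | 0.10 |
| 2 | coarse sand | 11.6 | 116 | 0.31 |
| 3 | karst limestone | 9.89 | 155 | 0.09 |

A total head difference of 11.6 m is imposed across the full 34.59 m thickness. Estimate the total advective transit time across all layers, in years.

With flow normal to the layers, continuity requires the same specific discharge q through every layer.
Σ(b_i/K_i) = 13.1/0.00132 + 11.6/116 + 9.89/155 = 9924 d.
q = Δh / Σ(b_i/K_i) = 11.6 / 9924 = 0.001169 m/day.
In each layer the seepage velocity is v_i = q/n_i, so the layer transit time is t_i = b_i·n_i / q:
  layer 1 (sandy clay): t_1 = 13.1 × 0.10 / 0.001169 = 1121 d
  layer 2 (coarse sand): t_2 = 11.6 × 0.31 / 0.001169 = 3077 d
  layer 3 (karst limestone): t_3 = 9.89 × 0.09 / 0.001169 = 761.5 d
Total t = Σ t_i = 4959 days = 13.58 years.

13.6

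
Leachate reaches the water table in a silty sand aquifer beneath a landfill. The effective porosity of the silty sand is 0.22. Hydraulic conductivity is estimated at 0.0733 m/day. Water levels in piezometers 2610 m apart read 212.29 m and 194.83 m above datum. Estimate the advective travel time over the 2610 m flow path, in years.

Hydraulic gradient i = (212.29 − 194.83) / 2610 = 17.46 / 2610 = 0.006690.
Darcy flux q = K · i = 0.07330 × 0.006690 = 0.0004904 m/day.
Seepage velocity v = q / n_e = 0.0004904 / 0.22 = 0.002229 m/day.
Travel time t = L / v = 2610 / 0.002229 = 1.171e+06 days = 3206 years.

3210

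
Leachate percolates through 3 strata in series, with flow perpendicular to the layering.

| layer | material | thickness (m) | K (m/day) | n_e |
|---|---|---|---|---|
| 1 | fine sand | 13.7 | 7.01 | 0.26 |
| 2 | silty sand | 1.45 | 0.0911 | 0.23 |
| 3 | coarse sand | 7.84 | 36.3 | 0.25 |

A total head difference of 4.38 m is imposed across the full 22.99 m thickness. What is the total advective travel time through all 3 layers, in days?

24.2

With flow normal to the layers, continuity requires the same specific discharge q through every layer.
Σ(b_i/K_i) = 13.7/7.01 + 1.45/0.0911 + 7.84/36.3 = 18.09 d.
q = Δh / Σ(b_i/K_i) = 4.38 / 18.09 = 0.2422 m/day.
In each layer the seepage velocity is v_i = q/n_i, so the layer transit time is t_i = b_i·n_i / q:
  layer 1 (fine sand): t_1 = 13.7 × 0.26 / 0.2422 = 14.71 d
  layer 2 (silty sand): t_2 = 1.45 × 0.23 / 0.2422 = 1.377 d
  layer 3 (coarse sand): t_3 = 7.84 × 0.25 / 0.2422 = 8.094 d
Total t = Σ t_i = 24.18 days.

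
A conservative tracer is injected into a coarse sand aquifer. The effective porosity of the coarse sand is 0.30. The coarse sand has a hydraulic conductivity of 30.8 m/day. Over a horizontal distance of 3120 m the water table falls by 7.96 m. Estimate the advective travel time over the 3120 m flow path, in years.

Hydraulic gradient i = Δh / L = 7.96 / 3120 = 0.002551.
Darcy flux q = K · i = 30.80 × 0.002551 = 0.07858 m/day.
Seepage velocity v = q / n_e = 0.07858 / 0.30 = 0.2619 m/day.
Travel time t = L / v = 3120 / 0.2619 = 11912 days = 32.61 years.

32.6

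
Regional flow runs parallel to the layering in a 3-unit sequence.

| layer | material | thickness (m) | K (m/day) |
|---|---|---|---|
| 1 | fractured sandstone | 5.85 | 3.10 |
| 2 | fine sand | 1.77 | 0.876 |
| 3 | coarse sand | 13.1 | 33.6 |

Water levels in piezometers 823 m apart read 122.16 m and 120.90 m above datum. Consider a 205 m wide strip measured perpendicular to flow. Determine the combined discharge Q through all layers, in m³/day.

144

Flow is parallel to layering, so each bed carries its own Darcy discharge and the transmissivities add.
Σ(K_i·b_i) = 3.10×5.85 + 0.876×1.77 + 33.6×13.1 = 459.8 m²/day.
Hydraulic gradient i = (122.16 − 120.90) / 823 = 1.26 / 823 = 0.001531.
Q = Σ(K_i·b_i) · W · i = 459.8 × 205 × 0.001531 = 144.3 m³/day.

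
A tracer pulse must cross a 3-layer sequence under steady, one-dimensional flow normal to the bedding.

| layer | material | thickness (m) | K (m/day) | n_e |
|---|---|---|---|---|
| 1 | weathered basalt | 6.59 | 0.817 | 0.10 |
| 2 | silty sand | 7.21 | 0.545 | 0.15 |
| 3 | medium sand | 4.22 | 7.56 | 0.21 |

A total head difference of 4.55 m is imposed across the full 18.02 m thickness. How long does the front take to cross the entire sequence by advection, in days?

With flow normal to the layers, continuity requires the same specific discharge q through every layer.
Σ(b_i/K_i) = 6.59/0.817 + 7.21/0.545 + 4.22/7.56 = 21.85 d.
q = Δh / Σ(b_i/K_i) = 4.55 / 21.85 = 0.2082 m/day.
In each layer the seepage velocity is v_i = q/n_i, so the layer transit time is t_i = b_i·n_i / q:
  layer 1 (weathered basalt): t_1 = 6.59 × 0.10 / 0.2082 = 3.165 d
  layer 2 (silty sand): t_2 = 7.21 × 0.15 / 0.2082 = 5.194 d
  layer 3 (medium sand): t_3 = 4.22 × 0.21 / 0.2082 = 4.256 d
Total t = Σ t_i = 12.62 days.

12.6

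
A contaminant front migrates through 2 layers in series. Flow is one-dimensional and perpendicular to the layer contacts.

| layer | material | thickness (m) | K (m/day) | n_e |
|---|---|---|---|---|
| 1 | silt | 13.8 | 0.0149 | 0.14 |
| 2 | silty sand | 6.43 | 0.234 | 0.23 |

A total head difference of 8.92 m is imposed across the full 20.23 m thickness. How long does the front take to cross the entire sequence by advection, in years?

0.998

With flow normal to the layers, continuity requires the same specific discharge q through every layer.
Σ(b_i/K_i) = 13.8/0.0149 + 6.43/0.234 = 953.7 d.
q = Δh / Σ(b_i/K_i) = 8.92 / 953.7 = 0.009354 m/day.
In each layer the seepage velocity is v_i = q/n_i, so the layer transit time is t_i = b_i·n_i / q:
  layer 1 (silt): t_1 = 13.8 × 0.14 / 0.009354 = 206.6 d
  layer 2 (silty sand): t_2 = 6.43 × 0.23 / 0.009354 = 158.1 d
Total t = Σ t_i = 364.7 days = 0.9984 years.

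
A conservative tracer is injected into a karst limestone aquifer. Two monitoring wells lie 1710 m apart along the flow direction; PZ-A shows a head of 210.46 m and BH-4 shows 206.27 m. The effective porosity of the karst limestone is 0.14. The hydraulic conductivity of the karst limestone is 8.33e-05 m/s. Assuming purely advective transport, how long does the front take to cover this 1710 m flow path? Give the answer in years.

37.2

Convert K: 8.33e-05 m/s × 86400 = 7.197 m/day.
Hydraulic gradient i = (210.46 − 206.27) / 1710 = 4.19 / 1710 = 0.002450.
Darcy flux q = K · i = 7.197 × 0.002450 = 0.01764 m/day.
Seepage velocity v = q / n_e = 0.01764 / 0.14 = 0.1260 m/day.
Travel time t = L / v = 1710 / 0.1260 = 13575 days = 37.17 years.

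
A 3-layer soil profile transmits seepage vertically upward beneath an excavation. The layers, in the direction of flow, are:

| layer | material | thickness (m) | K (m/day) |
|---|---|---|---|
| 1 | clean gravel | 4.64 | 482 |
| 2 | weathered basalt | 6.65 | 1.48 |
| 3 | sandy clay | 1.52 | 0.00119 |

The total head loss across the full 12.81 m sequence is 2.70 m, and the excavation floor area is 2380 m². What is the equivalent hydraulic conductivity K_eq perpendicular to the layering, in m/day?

Flow is perpendicular to layering, so the layers act in series and the equivalent K is the thickness-weighted harmonic mean.
Total thickness L = 4.64 + 6.65 + 1.52 = 12.81 m.
Σ(b_i/K_i) = 4.64/482 + 6.65/1.48 + 1.52/0.00119 = 1282 d.
K_eq = L / Σ(b_i/K_i) = 12.81 / 1282 = 0.009994 m/day.

0.00999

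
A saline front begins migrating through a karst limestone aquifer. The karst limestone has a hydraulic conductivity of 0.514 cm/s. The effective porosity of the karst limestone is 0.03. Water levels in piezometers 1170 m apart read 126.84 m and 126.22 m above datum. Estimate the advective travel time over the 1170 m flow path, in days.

149

Convert K: 0.514 cm/s × 864 = 444.1 m/day.
Hydraulic gradient i = (126.84 − 126.22) / 1170 = 0.62 / 1170 = 0.0005299.
Darcy flux q = K · i = 444.1 × 0.0005299 = 0.2353 m/day.
Seepage velocity v = q / n_e = 0.2353 / 0.03 = 7.844 m/day.
Travel time t = L / v = 1170 / 7.844 = 149.2 days.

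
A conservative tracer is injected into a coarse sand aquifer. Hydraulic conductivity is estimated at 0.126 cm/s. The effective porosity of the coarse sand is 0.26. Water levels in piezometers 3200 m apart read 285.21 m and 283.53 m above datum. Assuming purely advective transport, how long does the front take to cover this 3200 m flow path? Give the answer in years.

39.9

Convert K: 0.126 cm/s × 864 = 108.9 m/day.
Hydraulic gradient i = (285.21 − 283.53) / 3200 = 1.68 / 3200 = 0.0005250.
Darcy flux q = K · i = 108.9 × 0.0005250 = 0.05715 m/day.
Seepage velocity v = q / n_e = 0.05715 / 0.26 = 0.2198 m/day.
Travel time t = L / v = 3200 / 0.2198 = 14557 days = 39.86 years.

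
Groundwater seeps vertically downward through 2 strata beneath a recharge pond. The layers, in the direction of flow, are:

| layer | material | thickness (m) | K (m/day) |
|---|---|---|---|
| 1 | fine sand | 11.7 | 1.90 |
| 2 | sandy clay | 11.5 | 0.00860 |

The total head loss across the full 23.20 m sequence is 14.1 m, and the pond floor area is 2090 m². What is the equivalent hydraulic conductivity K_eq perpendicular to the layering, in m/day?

0.0173

Flow is perpendicular to layering, so the layers act in series and the equivalent K is the thickness-weighted harmonic mean.
Total thickness L = 11.7 + 11.5 = 23.20 m.
Σ(b_i/K_i) = 11.7/1.90 + 11.5/0.00860 = 1343 d.
K_eq = L / Σ(b_i/K_i) = 23.20 / 1343 = 0.01727 m/day.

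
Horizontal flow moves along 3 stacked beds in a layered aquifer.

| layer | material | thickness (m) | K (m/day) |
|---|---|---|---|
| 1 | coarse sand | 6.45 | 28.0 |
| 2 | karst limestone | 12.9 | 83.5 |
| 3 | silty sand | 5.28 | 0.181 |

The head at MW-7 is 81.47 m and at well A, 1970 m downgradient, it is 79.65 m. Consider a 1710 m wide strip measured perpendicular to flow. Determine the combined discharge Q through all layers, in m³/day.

Flow is parallel to layering, so each bed carries its own Darcy discharge and the transmissivities add.
Σ(K_i·b_i) = 28.0×6.45 + 83.5×12.9 + 0.181×5.28 = 1259 m²/day.
Hydraulic gradient i = (81.47 − 79.65) / 1970 = 1.82 / 1970 = 0.0009239.
Q = Σ(K_i·b_i) · W · i = 1259 × 1710 × 0.0009239 = 1988 m³/day.

1990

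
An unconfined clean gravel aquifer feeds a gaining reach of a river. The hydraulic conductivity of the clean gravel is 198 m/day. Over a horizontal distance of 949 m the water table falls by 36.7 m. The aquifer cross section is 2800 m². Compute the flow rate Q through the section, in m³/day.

Hydraulic gradient i = Δh / L = 36.7 / 949 = 0.03867.
Darcy's law: Q = K · A · i = 198.0 × 2800 × 0.03867 = 21440 m³/day.

21400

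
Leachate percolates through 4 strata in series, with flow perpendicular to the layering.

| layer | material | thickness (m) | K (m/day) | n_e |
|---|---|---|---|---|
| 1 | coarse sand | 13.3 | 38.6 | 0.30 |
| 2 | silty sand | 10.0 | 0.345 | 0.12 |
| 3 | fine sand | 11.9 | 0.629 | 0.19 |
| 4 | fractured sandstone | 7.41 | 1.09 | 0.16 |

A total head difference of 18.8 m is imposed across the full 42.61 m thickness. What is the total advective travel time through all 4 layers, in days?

With flow normal to the layers, continuity requires the same specific discharge q through every layer.
Σ(b_i/K_i) = 13.3/38.6 + 10.0/0.345 + 11.9/0.629 + 7.41/1.09 = 55.05 d.
q = Δh / Σ(b_i/K_i) = 18.8 / 55.05 = 0.3415 m/day.
In each layer the seepage velocity is v_i = q/n_i, so the layer transit time is t_i = b_i·n_i / q:
  layer 1 (coarse sand): t_1 = 13.3 × 0.30 / 0.3415 = 11.68 d
  layer 2 (silty sand): t_2 = 10.0 × 0.12 / 0.3415 = 3.514 d
  layer 3 (fine sand): t_3 = 11.9 × 0.19 / 0.3415 = 6.620 d
  layer 4 (fractured sandstone): t_4 = 7.41 × 0.16 / 0.3415 = 3.471 d
Total t = Σ t_i = 25.29 days.

25.3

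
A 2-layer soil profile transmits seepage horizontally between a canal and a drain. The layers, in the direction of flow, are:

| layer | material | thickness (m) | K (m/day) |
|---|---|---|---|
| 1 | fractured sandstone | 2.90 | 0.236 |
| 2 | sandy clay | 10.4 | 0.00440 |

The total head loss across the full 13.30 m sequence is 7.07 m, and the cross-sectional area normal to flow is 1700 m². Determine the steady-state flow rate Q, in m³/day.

5.06

Flow is perpendicular to layering, so the layers act in series and the equivalent K is the thickness-weighted harmonic mean.
Total thickness L = 2.90 + 10.4 = 13.30 m.
Σ(b_i/K_i) = 2.90/0.236 + 10.4/0.00440 = 2376 d.
K_eq = L / Σ(b_i/K_i) = 13.30 / 2376 = 0.005598 m/day.
Q = K_eq · A · (Δh/L) = 0.005598 × 1700 × (7.07/13.30) = 5.059 m³/day.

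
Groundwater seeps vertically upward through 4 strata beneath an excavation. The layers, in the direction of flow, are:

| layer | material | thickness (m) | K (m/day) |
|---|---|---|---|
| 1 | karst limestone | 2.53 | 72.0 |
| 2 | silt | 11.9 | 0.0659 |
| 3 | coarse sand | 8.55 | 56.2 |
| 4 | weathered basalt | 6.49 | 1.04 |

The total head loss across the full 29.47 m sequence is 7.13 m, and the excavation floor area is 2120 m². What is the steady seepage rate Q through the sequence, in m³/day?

80.8

Flow is perpendicular to layering, so the layers act in series and the equivalent K is the thickness-weighted harmonic mean.
Total thickness L = 2.53 + 11.9 + 8.55 + 6.49 = 29.47 m.
Σ(b_i/K_i) = 2.53/72.0 + 11.9/0.0659 + 8.55/56.2 + 6.49/1.04 = 187.0 d.
K_eq = L / Σ(b_i/K_i) = 29.47 / 187.0 = 0.1576 m/day.
Q = K_eq · A · (Δh/L) = 0.1576 × 2120 × (7.13/29.47) = 80.83 m³/day.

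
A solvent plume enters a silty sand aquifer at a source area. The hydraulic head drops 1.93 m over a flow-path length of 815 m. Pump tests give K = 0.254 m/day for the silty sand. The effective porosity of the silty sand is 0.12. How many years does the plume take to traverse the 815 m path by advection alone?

445

Hydraulic gradient i = Δh / L = 1.93 / 815 = 0.002368.
Darcy flux q = K · i = 0.2540 × 0.002368 = 0.0006015 m/day.
Seepage velocity v = q / n_e = 0.0006015 / 0.12 = 0.005012 m/day.
Travel time t = L / v = 815 / 0.005012 = 1.626e+05 days = 445.2 years.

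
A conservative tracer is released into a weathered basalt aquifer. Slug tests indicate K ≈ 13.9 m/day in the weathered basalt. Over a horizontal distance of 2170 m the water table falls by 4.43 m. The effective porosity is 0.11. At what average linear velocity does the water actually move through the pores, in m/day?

0.258

Hydraulic gradient i = Δh / L = 4.43 / 2170 = 0.002041.
Darcy flux q = K · i = 13.90 × 0.002041 = 0.02838 m/day.
Seepage velocity v = q / n_e = 0.02838 / 0.11 = 0.2580 m/day.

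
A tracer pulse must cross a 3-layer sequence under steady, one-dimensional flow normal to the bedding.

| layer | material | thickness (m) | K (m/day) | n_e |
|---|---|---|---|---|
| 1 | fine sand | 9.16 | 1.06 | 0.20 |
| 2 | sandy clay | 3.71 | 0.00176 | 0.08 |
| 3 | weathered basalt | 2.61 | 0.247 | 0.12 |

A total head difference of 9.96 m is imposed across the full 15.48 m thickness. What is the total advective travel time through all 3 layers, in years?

With flow normal to the layers, continuity requires the same specific discharge q through every layer.
Σ(b_i/K_i) = 9.16/1.06 + 3.71/0.00176 + 2.61/0.247 = 2127 d.
q = Δh / Σ(b_i/K_i) = 9.96 / 2127 = 0.004682 m/day.
In each layer the seepage velocity is v_i = q/n_i, so the layer transit time is t_i = b_i·n_i / q:
  layer 1 (fine sand): t_1 = 9.16 × 0.20 / 0.004682 = 391.3 d
  layer 2 (sandy clay): t_2 = 3.71 × 0.08 / 0.004682 = 63.39 d
  layer 3 (weathered basalt): t_3 = 2.61 × 0.12 / 0.004682 = 66.89 d
Total t = Σ t_i = 521.5 days = 1.428 years.

1.43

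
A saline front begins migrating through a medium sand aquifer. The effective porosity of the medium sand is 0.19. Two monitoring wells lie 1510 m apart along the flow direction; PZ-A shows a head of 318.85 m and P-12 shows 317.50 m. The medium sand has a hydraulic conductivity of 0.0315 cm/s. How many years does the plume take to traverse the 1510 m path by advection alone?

Convert K: 0.0315 cm/s × 864 = 27.22 m/day.
Hydraulic gradient i = (318.85 − 317.50) / 1510 = 1.35 / 1510 = 0.0008940.
Darcy flux q = K · i = 27.22 × 0.0008940 = 0.02433 m/day.
Seepage velocity v = q / n_e = 0.02433 / 0.19 = 0.1281 m/day.
Travel time t = L / v = 1510 / 0.1281 = 11791 days = 32.28 years.

32.3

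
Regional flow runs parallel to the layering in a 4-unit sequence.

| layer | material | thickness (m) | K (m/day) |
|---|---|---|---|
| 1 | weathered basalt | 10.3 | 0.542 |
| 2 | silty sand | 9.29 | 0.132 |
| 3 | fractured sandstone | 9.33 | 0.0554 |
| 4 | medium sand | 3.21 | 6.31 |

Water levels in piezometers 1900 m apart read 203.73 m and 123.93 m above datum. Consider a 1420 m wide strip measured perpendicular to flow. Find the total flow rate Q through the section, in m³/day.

Flow is parallel to layering, so each bed carries its own Darcy discharge and the transmissivities add.
Σ(K_i·b_i) = 0.542×10.3 + 0.132×9.29 + 0.0554×9.33 + 6.31×3.21 = 27.58 m²/day.
Hydraulic gradient i = (203.73 − 123.93) / 1900 = 79.8 / 1900 = 0.04200.
Q = Σ(K_i·b_i) · W · i = 27.58 × 1420 × 0.04200 = 1645 m³/day.

1640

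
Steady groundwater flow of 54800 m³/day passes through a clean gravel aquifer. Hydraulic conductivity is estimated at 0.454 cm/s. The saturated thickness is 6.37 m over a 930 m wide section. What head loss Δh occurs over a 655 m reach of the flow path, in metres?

Convert K: 0.454 cm/s × 864 = 392.3 m/day.
Cross-sectional area A = 930 × 6.37 = 5924 m².
From Q = K·A·i, i = Q / (K·A) = 54800 / (392.3 × 5924) = 0.02358.
Head loss Δh = i · L = 0.02358 × 655 = 15.45 m.

15.4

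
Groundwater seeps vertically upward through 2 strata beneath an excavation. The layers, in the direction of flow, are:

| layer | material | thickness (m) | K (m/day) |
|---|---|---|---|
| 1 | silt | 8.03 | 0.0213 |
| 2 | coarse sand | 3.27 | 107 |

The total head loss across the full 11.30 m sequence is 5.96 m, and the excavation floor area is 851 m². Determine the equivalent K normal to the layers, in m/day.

0.0300

Flow is perpendicular to layering, so the layers act in series and the equivalent K is the thickness-weighted harmonic mean.
Total thickness L = 8.03 + 3.27 = 11.30 m.
Σ(b_i/K_i) = 8.03/0.0213 + 3.27/107 = 377.0 d.
K_eq = L / Σ(b_i/K_i) = 11.30 / 377.0 = 0.02997 m/day.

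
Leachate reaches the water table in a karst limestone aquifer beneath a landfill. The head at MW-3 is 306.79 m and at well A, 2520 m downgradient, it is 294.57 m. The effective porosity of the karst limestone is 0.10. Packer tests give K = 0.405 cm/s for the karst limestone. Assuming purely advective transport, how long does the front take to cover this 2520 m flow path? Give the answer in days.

149

Convert K: 0.405 cm/s × 864 = 349.9 m/day.
Hydraulic gradient i = (306.79 − 294.57) / 2520 = 12.22 / 2520 = 0.004849.
Darcy flux q = K · i = 349.9 × 0.004849 = 1.697 m/day.
Seepage velocity v = q / n_e = 1.697 / 0.10 = 16.97 m/day.
Travel time t = L / v = 2520 / 16.97 = 148.5 days.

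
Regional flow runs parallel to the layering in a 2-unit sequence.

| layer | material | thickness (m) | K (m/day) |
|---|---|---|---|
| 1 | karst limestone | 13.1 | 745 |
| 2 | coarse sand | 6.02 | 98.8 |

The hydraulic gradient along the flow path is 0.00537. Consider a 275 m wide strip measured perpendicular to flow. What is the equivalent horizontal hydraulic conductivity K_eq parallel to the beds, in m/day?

Flow is parallel to layering, so each bed carries its own Darcy discharge and the transmissivities add.
Σ(K_i·b_i) = 745×13.1 + 98.8×6.02 = 10354 m²/day.
Total thickness b = 19.12 m, so K_eq = Σ(K_i·b_i)/b = 541.5 m/day.

542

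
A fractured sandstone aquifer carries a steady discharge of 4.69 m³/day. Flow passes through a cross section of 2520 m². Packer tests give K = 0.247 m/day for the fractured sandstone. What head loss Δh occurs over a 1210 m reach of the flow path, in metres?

From Q = K·A·i, i = Q / (K·A) = 4.69 / (0.2470 × 2520) = 0.007535.
Head loss Δh = i · L = 0.007535 × 1210 = 9.117 m.

9.12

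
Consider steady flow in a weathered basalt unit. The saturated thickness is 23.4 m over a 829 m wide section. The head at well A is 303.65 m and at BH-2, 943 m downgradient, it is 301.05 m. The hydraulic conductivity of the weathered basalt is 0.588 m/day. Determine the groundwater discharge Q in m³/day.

31.4

Cross-sectional area A = 829 × 23.4 = 19399 m².
Hydraulic gradient i = (303.65 − 301.05) / 943 = 2.6 / 943 = 0.002757.
Darcy's law: Q = K · A · i = 0.5880 × 19399 × 0.002757 = 31.45 m³/day.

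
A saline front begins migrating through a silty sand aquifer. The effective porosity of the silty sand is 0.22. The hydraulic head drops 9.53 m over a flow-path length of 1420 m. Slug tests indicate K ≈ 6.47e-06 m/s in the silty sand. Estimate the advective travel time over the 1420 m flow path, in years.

228

Convert K: 6.47e-06 m/s × 86400 = 0.5590 m/day.
Hydraulic gradient i = Δh / L = 9.53 / 1420 = 0.006711.
Darcy flux q = K · i = 0.5590 × 0.006711 = 0.003752 m/day.
Seepage velocity v = q / n_e = 0.003752 / 0.22 = 0.01705 m/day.
Travel time t = L / v = 1420 / 0.01705 = 83270 days = 228.0 years.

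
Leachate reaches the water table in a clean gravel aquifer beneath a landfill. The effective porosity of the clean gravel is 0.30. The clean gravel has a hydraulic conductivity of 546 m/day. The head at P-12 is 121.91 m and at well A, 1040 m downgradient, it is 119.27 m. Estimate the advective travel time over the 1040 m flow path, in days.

Hydraulic gradient i = (121.91 − 119.27) / 1040 = 2.64 / 1040 = 0.002538.
Darcy flux q = K · i = 546.0 × 0.002538 = 1.386 m/day.
Seepage velocity v = q / n_e = 1.386 / 0.30 = 4.620 m/day.
Travel time t = L / v = 1040 / 4.620 = 225.1 days.

225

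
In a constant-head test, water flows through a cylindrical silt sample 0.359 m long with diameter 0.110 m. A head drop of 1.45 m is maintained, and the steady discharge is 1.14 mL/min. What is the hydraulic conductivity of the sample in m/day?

Cross-sectional area A = π·(d/2)² = π × (0.110/2)² = 0.009503 m².
Convert discharge: 1.14 mL/min = 1.900e-08 m³/s.
Darcy's law rearranged: K = Q·L / (A·Δh) = 1.900e-08 × 0.359 / (0.009503 × 1.45) = 4.950e-07 m/s = 0.04277 m/day.

0.0428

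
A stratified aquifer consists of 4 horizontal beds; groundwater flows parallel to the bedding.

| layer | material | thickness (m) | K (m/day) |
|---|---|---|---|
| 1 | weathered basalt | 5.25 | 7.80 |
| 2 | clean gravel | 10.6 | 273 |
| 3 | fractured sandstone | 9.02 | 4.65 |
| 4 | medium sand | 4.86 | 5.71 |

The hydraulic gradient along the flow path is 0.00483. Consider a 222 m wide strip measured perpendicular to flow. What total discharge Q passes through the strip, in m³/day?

Flow is parallel to layering, so each bed carries its own Darcy discharge and the transmissivities add.
Σ(K_i·b_i) = 7.80×5.25 + 273×10.6 + 4.65×9.02 + 5.71×4.86 = 3004 m²/day.
Hydraulic gradient i = 0.00483.
Q = Σ(K_i·b_i) · W · i = 3004 × 222 × 0.004830 = 3222 m³/day.

3220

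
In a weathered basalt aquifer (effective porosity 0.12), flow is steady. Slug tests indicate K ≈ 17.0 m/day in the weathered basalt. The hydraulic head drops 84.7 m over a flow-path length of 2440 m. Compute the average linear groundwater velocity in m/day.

4.92

Hydraulic gradient i = Δh / L = 84.7 / 2440 = 0.03471.
Darcy flux q = K · i = 17.00 × 0.03471 = 0.5901 m/day.
Seepage velocity v = q / n_e = 0.5901 / 0.12 = 4.918 m/day.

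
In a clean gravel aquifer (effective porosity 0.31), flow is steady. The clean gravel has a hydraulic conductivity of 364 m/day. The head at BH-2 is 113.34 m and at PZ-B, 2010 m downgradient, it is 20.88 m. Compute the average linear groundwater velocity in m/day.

Hydraulic gradient i = (113.34 − 20.88) / 2010 = 92.46 / 2010 = 0.04600.
Darcy flux q = K · i = 364.0 × 0.04600 = 16.74 m/day.
Seepage velocity v = q / n_e = 16.74 / 0.31 = 54.01 m/day.

54.0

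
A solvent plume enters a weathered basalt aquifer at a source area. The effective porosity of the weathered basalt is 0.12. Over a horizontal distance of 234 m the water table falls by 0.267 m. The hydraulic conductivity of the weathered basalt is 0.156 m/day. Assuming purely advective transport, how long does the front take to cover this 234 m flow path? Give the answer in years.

432

Hydraulic gradient i = Δh / L = 0.267 / 234 = 0.001141.
Darcy flux q = K · i = 0.1560 × 0.001141 = 0.0001780 m/day.
Seepage velocity v = q / n_e = 0.0001780 / 0.12 = 0.001483 m/day.
Travel time t = L / v = 234 / 0.001483 = 1.578e+05 days = 431.9 years.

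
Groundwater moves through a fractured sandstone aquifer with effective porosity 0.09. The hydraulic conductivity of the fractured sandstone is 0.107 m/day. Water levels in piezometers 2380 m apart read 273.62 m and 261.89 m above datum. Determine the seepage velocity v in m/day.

0.00586

Hydraulic gradient i = (273.62 − 261.89) / 2380 = 11.73 / 2380 = 0.004929.
Darcy flux q = K · i = 0.1070 × 0.004929 = 0.0005274 m/day.
Seepage velocity v = q / n_e = 0.0005274 / 0.09 = 0.005860 m/day.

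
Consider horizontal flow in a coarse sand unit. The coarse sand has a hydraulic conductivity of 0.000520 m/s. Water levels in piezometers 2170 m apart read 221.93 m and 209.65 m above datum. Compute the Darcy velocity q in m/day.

0.254

Convert K: 0.000520 m/s × 86400 = 44.93 m/day.
Hydraulic gradient i = (221.93 − 209.65) / 2170 = 12.28 / 2170 = 0.005659.
Specific discharge q = K · i = 44.93 × 0.005659 = 0.2542 m/day.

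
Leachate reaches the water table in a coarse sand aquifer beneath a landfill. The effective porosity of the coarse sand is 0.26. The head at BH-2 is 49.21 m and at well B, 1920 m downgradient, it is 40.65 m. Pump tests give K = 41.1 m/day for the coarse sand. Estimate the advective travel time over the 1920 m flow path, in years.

Hydraulic gradient i = (49.21 − 40.65) / 1920 = 8.56 / 1920 = 0.004458.
Darcy flux q = K · i = 41.10 × 0.004458 = 0.1832 m/day.
Seepage velocity v = q / n_e = 0.1832 / 0.26 = 0.7048 m/day.
Travel time t = L / v = 1920 / 0.7048 = 2724 days = 7.459 years.

7.46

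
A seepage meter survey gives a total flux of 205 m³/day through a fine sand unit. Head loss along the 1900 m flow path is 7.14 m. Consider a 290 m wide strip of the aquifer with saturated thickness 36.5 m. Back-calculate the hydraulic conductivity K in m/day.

Cross-sectional area A = 290 × 36.5 = 10585 m².
Hydraulic gradient i = Δh / L = 7.14 / 1900 = 0.003758.
From Q = K·A·i, K = Q / (A·i) = 205 / (10585 × 0.003758) = 5.154 m/day.

5.15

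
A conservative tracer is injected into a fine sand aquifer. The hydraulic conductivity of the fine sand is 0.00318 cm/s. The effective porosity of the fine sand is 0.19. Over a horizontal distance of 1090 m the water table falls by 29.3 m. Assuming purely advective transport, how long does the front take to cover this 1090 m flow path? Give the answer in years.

7.68

Convert K: 0.00318 cm/s × 864 = 2.748 m/day.
Hydraulic gradient i = Δh / L = 29.3 / 1090 = 0.02688.
Darcy flux q = K · i = 2.748 × 0.02688 = 0.07386 m/day.
Seepage velocity v = q / n_e = 0.07386 / 0.19 = 0.3887 m/day.
Travel time t = L / v = 1090 / 0.3887 = 2804 days = 7.677 years.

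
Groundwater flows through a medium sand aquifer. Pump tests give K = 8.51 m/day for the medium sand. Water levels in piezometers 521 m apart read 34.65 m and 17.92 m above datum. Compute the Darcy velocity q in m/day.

Hydraulic gradient i = (34.65 − 17.92) / 521 = 16.73 / 521 = 0.03211.
Specific discharge q = K · i = 8.510 × 0.03211 = 0.2733 m/day.

0.273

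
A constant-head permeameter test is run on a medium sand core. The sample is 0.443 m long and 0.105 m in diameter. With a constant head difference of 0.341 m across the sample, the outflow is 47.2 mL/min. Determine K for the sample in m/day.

Cross-sectional area A = π·(d/2)² = π × (0.105/2)² = 0.008659 m².
Convert discharge: 47.2 mL/min = 7.867e-07 m³/s.
Darcy's law rearranged: K = Q·L / (A·Δh) = 7.867e-07 × 0.443 / (0.008659 × 0.341) = 0.0001180 m/s = 10.20 m/day.

10.2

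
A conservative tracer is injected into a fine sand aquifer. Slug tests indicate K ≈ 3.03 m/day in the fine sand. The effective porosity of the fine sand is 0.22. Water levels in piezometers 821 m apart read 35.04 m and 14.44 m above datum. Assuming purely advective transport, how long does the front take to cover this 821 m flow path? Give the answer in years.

6.50

Hydraulic gradient i = (35.04 − 14.44) / 821 = 20.6 / 821 = 0.02509.
Darcy flux q = K · i = 3.030 × 0.02509 = 0.07603 m/day.
Seepage velocity v = q / n_e = 0.07603 / 0.22 = 0.3456 m/day.
Travel time t = L / v = 821 / 0.3456 = 2376 days = 6.504 years.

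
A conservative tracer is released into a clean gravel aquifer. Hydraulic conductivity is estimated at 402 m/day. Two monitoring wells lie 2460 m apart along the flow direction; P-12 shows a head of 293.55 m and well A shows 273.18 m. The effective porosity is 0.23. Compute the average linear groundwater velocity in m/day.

Hydraulic gradient i = (293.55 − 273.18) / 2460 = 20.37 / 2460 = 0.008280.
Darcy flux q = K · i = 402.0 × 0.008280 = 3.329 m/day.
Seepage velocity v = q / n_e = 3.329 / 0.23 = 14.47 m/day.

14.5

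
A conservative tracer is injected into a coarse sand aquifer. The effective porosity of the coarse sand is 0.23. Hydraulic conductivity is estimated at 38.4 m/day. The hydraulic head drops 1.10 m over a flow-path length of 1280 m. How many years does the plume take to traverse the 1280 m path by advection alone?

Hydraulic gradient i = Δh / L = 1.10 / 1280 = 0.0008594.
Darcy flux q = K · i = 38.40 × 0.0008594 = 0.03300 m/day.
Seepage velocity v = q / n_e = 0.03300 / 0.23 = 0.1435 m/day.
Travel time t = L / v = 1280 / 0.1435 = 8921 days = 24.42 years.

24.4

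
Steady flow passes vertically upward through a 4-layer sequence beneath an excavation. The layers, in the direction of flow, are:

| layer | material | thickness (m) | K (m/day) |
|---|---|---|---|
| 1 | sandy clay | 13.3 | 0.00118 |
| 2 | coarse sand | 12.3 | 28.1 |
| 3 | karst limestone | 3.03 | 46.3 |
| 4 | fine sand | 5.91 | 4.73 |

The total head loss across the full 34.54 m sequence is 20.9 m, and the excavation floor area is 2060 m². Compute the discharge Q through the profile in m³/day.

3.82

Flow is perpendicular to layering, so the layers act in series and the equivalent K is the thickness-weighted harmonic mean.
Total thickness L = 13.3 + 12.3 + 3.03 + 5.91 = 34.54 m.
Σ(b_i/K_i) = 13.3/0.00118 + 12.3/28.1 + 3.03/46.3 + 5.91/4.73 = 11273 d.
K_eq = L / Σ(b_i/K_i) = 34.54 / 11273 = 0.003064 m/day.
Q = K_eq · A · (Δh/L) = 0.003064 × 2060 × (20.9/34.54) = 3.819 m³/day.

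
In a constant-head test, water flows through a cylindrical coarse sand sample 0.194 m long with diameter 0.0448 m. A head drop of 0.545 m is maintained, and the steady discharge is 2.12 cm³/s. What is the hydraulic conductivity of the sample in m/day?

Cross-sectional area A = π·(d/2)² = π × (0.0448/2)² = 0.001576 m².
Convert discharge: 2.12 cm³/s = 2.120e-06 m³/s.
Darcy's law rearranged: K = Q·L / (A·Δh) = 2.120e-06 × 0.194 / (0.001576 × 0.545) = 0.0004787 m/s = 41.36 m/day.

41.4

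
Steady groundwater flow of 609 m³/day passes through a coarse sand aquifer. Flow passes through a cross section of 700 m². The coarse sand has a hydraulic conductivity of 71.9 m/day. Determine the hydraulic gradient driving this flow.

From Q = K·A·i, i = Q / (K·A) = 609 / (71.90 × 700.0) = 0.01210.

0.0121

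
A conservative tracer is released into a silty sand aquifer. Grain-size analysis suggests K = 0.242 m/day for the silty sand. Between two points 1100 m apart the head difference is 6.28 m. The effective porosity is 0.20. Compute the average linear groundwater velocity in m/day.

0.00691

Hydraulic gradient i = Δh / L = 6.28 / 1100 = 0.005709.
Darcy flux q = K · i = 0.2420 × 0.005709 = 0.001382 m/day.
Seepage velocity v = q / n_e = 0.001382 / 0.20 = 0.006908 m/day.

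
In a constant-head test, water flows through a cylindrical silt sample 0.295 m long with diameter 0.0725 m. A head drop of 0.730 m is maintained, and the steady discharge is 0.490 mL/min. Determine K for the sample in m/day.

0.0691

Cross-sectional area A = π·(d/2)² = π × (0.0725/2)² = 0.004128 m².
Convert discharge: 0.490 mL/min = 8.167e-09 m³/s.
Darcy's law rearranged: K = Q·L / (A·Δh) = 8.167e-09 × 0.295 / (0.004128 × 0.730) = 7.994e-07 m/s = 0.06907 m/day.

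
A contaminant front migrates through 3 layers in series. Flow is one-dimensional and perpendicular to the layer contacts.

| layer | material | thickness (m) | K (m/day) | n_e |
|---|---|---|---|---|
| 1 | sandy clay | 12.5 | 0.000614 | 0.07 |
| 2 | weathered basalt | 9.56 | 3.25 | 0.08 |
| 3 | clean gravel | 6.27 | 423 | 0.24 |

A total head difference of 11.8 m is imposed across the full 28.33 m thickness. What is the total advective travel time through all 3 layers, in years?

14.9

With flow normal to the layers, continuity requires the same specific discharge q through every layer.
Σ(b_i/K_i) = 12.5/0.000614 + 9.56/3.25 + 6.27/423 = 20361 d.
q = Δh / Σ(b_i/K_i) = 11.8 / 20361 = 0.0005795 m/day.
In each layer the seepage velocity is v_i = q/n_i, so the layer transit time is t_i = b_i·n_i / q:
  layer 1 (sandy clay): t_1 = 12.5 × 0.07 / 0.0005795 = 1510 d
  layer 2 (weathered basalt): t_2 = 9.56 × 0.08 / 0.0005795 = 1320 d
  layer 3 (clean gravel): t_3 = 6.27 × 0.24 / 0.0005795 = 2597 d
Total t = Σ t_i = 5426 days = 14.86 years.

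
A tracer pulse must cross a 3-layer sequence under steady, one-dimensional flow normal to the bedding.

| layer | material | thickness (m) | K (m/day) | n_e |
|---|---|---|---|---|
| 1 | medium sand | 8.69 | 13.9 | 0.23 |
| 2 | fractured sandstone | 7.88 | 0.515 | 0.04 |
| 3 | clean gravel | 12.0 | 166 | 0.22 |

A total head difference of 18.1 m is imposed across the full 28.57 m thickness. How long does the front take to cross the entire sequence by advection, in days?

With flow normal to the layers, continuity requires the same specific discharge q through every layer.
Σ(b_i/K_i) = 8.69/13.9 + 7.88/0.515 + 12.0/166 = 16.00 d.
q = Δh / Σ(b_i/K_i) = 18.1 / 16.00 = 1.131 m/day.
In each layer the seepage velocity is v_i = q/n_i, so the layer transit time is t_i = b_i·n_i / q:
  layer 1 (medium sand): t_1 = 8.69 × 0.23 / 1.131 = 1.767 d
  layer 2 (fractured sandstone): t_2 = 7.88 × 0.04 / 1.131 = 0.2786 d
  layer 3 (clean gravel): t_3 = 12.0 × 0.22 / 1.131 = 2.333 d
Total t = Σ t_i = 4.379 days.

4.38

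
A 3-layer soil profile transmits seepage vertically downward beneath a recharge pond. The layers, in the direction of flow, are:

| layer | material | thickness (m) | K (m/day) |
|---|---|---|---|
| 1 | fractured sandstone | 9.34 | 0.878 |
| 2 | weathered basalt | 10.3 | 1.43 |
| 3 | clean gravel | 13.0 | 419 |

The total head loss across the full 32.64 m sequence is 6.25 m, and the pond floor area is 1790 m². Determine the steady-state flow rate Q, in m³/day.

626

Flow is perpendicular to layering, so the layers act in series and the equivalent K is the thickness-weighted harmonic mean.
Total thickness L = 9.34 + 10.3 + 13.0 = 32.64 m.
Σ(b_i/K_i) = 9.34/0.878 + 10.3/1.43 + 13.0/419 = 17.87 d.
K_eq = L / Σ(b_i/K_i) = 32.64 / 17.87 = 1.826 m/day.
Q = K_eq · A · (Δh/L) = 1.826 × 1790 × (6.25/32.64) = 626.0 m³/day.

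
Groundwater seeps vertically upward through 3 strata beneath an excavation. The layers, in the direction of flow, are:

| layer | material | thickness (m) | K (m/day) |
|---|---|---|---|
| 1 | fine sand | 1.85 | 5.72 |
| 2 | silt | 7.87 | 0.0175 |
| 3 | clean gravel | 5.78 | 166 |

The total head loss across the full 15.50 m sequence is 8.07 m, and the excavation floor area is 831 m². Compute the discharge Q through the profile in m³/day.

Flow is perpendicular to layering, so the layers act in series and the equivalent K is the thickness-weighted harmonic mean.
Total thickness L = 1.85 + 7.87 + 5.78 = 15.50 m.
Σ(b_i/K_i) = 1.85/5.72 + 7.87/0.0175 + 5.78/166 = 450.1 d.
K_eq = L / Σ(b_i/K_i) = 15.50 / 450.1 = 0.03444 m/day.
Q = K_eq · A · (Δh/L) = 0.03444 × 831 × (8.07/15.50) = 14.90 m³/day.

14.9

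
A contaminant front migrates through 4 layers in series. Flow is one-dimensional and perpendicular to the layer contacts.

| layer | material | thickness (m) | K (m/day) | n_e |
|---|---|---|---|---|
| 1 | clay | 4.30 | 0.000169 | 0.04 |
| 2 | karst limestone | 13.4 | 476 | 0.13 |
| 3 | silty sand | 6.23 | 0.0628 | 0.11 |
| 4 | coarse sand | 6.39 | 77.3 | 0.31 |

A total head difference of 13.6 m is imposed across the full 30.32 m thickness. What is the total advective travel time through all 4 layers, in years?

23.6

With flow normal to the layers, continuity requires the same specific discharge q through every layer.
Σ(b_i/K_i) = 4.30/0.000169 + 13.4/476 + 6.23/0.0628 + 6.39/77.3 = 25543 d.
q = Δh / Σ(b_i/K_i) = 13.6 / 25543 = 0.0005324 m/day.
In each layer the seepage velocity is v_i = q/n_i, so the layer transit time is t_i = b_i·n_i / q:
  layer 1 (clay): t_1 = 4.30 × 0.04 / 0.0005324 = 323.0 d
  layer 2 (karst limestone): t_2 = 13.4 × 0.13 / 0.0005324 = 3272 d
  layer 3 (silty sand): t_3 = 6.23 × 0.11 / 0.0005324 = 1287 d
  layer 4 (coarse sand): t_4 = 6.39 × 0.31 / 0.0005324 = 3720 d
Total t = Σ t_i = 8602 days = 23.55 years.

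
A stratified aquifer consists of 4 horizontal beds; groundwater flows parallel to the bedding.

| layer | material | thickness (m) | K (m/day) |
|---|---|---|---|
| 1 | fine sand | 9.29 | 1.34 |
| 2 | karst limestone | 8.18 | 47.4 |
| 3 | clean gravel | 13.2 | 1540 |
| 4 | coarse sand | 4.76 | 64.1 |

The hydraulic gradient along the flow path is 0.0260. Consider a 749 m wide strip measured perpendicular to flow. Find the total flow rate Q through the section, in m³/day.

410000

Flow is parallel to layering, so each bed carries its own Darcy discharge and the transmissivities add.
Σ(K_i·b_i) = 1.34×9.29 + 47.4×8.18 + 1540×13.2 + 64.1×4.76 = 21033 m²/day.
Hydraulic gradient i = 0.0260.
Q = Σ(K_i·b_i) · W · i = 21033 × 749 × 0.02600 = 4.096e+05 m³/day.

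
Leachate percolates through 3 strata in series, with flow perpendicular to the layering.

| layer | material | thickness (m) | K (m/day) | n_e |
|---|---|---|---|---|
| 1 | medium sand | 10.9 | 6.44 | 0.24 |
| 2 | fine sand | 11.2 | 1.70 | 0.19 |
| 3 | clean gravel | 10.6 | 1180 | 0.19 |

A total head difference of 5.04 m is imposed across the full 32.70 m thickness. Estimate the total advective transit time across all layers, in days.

11.1

With flow normal to the layers, continuity requires the same specific discharge q through every layer.
Σ(b_i/K_i) = 10.9/6.44 + 11.2/1.70 + 10.6/1180 = 8.290 d.
q = Δh / Σ(b_i/K_i) = 5.04 / 8.290 = 0.6080 m/day.
In each layer the seepage velocity is v_i = q/n_i, so the layer transit time is t_i = b_i·n_i / q:
  layer 1 (medium sand): t_1 = 10.9 × 0.24 / 0.6080 = 4.303 d
  layer 2 (fine sand): t_2 = 11.2 × 0.19 / 0.6080 = 3.500 d
  layer 3 (clean gravel): t_3 = 10.6 × 0.19 / 0.6080 = 3.313 d
Total t = Σ t_i = 11.12 days.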